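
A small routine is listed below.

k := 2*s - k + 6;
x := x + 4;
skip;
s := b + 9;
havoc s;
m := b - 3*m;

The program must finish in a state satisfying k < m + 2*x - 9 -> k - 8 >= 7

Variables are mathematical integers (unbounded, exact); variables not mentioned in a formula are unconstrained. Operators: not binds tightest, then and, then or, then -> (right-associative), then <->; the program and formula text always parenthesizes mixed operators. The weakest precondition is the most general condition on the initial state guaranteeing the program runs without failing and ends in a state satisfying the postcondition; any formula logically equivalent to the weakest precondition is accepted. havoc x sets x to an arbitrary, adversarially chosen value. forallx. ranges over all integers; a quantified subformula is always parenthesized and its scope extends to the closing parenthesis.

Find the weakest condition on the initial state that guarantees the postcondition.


Working backward. After the program, the postcondition k < m + 2*x - 9 -> k - 8 >= 7 must hold; in canonical form it is k < m + 2*x - 9 -> k >= 15.
Before m := b - 3*m: k + 3*m < b + 2*x - 9 -> k >= 15
Before havoc s: k + 3*m < b + 2*x - 9 -> k >= 15
Before s := b + 9: k + 3*m < b + 2*x - 9 -> k >= 15
Before skip: k + 3*m < b + 2*x - 9 -> k >= 15
Before x := x + 4: k + 3*m < b + 2*x - 1 -> k >= 15
Before k := 2*s - k + 6: 3*m + 2*s < b + k + 2*x - 7 -> 2*s >= k + 9
Answer: WP = 3*m + 2*s < b + k + 2*x - 7 -> 2*s >= k + 9


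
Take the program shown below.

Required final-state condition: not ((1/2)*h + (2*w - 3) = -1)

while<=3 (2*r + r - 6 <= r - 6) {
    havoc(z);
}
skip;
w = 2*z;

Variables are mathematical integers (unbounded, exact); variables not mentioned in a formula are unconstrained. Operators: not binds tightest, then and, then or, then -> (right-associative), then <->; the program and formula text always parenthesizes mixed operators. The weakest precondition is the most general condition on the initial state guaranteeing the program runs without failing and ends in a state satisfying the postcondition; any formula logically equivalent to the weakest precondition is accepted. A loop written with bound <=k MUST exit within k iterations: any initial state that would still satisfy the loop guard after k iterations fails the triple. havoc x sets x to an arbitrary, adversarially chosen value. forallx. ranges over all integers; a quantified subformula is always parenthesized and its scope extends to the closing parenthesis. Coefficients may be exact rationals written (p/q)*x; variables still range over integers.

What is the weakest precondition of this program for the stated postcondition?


Working backward. After the program, the postcondition not ((1/2)*h + (2*w - 3) = -1) must hold; in canonical form it is not ((1/2)*h + 2*w = 2).
Before w := 2*z: not ((1/2)*h + 4*z = 2)
Before skip: not ((1/2)*h + 4*z = 2)
Before the loop (bound <=3), unroll the exhaustion recursion (WP_0 = exit-now case; WP_j = one more guarded iteration, up to j = 3):
  WP_0: (not (2*r <= 0)) and (not ((1/2)*h + 4*z = 2))
  WP_1: (2*r <= 0 -> (forall z_1. ((not (2*r <= 0)) and (not ((1/2)*h + 4*z_1 = 2))))) and ((not (2*r <= 0)) -> (not ((1/2)*h + 4*z = 2)))
  WP_2: (2*r <= 0 -> (forall z_2. ((2*r <= 0 -> (forall z_1. ((not (2*r <= 0)) and (not ((1/2)*h + 4*z_1 = 2))))) and ((not (2*r <= 0)) -> (not ((1/2)*h + 4*z_2 = 2)))))) and ((not (2*r <= 0)) -> (not ((1/2)*h + 4*z = 2)))
  WP_3: (2*r <= 0 -> (forall z_3. ((2*r <= 0 -> (forall z_2. ((2*r <= 0 -> (forall z_1. ((not (2*r <= 0)) and (not ((1/2)*h + 4*z_1 = 2))))) and ((not (2*r <= 0)) -> (not ((1/2)*h + 4*z_2 = 2)))))) and ((not (2*r <= 0)) -> (not ((1/2)*h + 4*z_3 = 2)))))) and ((not (2*r <= 0)) -> (not ((1/2)*h + 4*z = 2)))
So before the loop: (2*r <= 0 -> (forall z_3. ((2*r <= 0 -> (forall z_2. ((2*r <= 0 -> (forall z_1. ((not (2*r <= 0)) and (not ((1/2)*h + 4*z_1 = 2))))) and ((not (2*r <= 0)) -> (not ((1/2)*h + 4*z_2 = 2)))))) and ((not (2*r <= 0)) -> (not ((1/2)*h + 4*z_3 = 2)))))) and ((not (2*r <= 0)) -> (not ((1/2)*h + 4*z = 2)))
Answer: WP = (2*r <= 0 -> (forall z_3. ((2*r <= 0 -> (forall z_2. ((2*r <= 0 -> (forall z_1. ((not (2*r <= 0)) and (not ((1/2)*h + 4*z_1 = 2))))) and ((not (2*r <= 0)) -> (not ((1/2)*h + 4*z_2 = 2)))))) and ((not (2*r <= 0)) -> (not ((1/2)*h + 4*z_3 = 2)))))) and ((not (2*r <= 0)) -> (not ((1/2)*h + 4*z = 2)))


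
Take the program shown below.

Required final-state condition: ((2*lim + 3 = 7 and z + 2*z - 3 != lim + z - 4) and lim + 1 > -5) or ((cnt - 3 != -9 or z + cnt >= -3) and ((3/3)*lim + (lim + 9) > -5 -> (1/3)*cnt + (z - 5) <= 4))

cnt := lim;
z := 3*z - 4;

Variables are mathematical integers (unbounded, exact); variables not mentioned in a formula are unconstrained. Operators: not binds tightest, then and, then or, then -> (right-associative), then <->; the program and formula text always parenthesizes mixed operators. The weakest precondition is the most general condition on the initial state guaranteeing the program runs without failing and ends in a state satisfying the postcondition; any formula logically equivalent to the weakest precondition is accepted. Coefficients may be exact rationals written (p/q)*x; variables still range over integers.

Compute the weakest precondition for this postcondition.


Working backward. After the program, the postcondition ((2*lim + 3 = 7 and z + 2*z - 3 != lim + z - 4) and lim + 1 > -5) or ((cnt - 3 != -9 or z + cnt >= -3) and ((3/3)*lim + (lim + 9) > -5 -> (1/3)*cnt + (z - 5) <= 4)) must hold; in canonical form it is (2*lim = 4 and 2*z != lim - 1 and lim > -6) or ((cnt != -6 or cnt + z >= -3) and (2*lim > -14 -> (1/3)*cnt + z <= 9)).
Before z := 3*z - 4: (2*lim = 4 and 6*z != lim + 7 and lim > -6) or ((cnt != -6 or cnt + 3*z >= 1) and (2*lim > -14 -> (1/3)*cnt + 3*z <= 13))
Before cnt := lim: (2*lim = 4 and 6*z != lim + 7 and lim > -6) or ((lim != -6 or lim + 3*z >= 1) and (2*lim > -14 -> (1/3)*lim + 3*z <= 13))
Answer: WP = (2*lim = 4 and 6*z != lim + 7 and lim > -6) or ((lim != -6 or lim + 3*z >= 1) and (2*lim > -14 -> (1/3)*lim + 3*z <= 13))


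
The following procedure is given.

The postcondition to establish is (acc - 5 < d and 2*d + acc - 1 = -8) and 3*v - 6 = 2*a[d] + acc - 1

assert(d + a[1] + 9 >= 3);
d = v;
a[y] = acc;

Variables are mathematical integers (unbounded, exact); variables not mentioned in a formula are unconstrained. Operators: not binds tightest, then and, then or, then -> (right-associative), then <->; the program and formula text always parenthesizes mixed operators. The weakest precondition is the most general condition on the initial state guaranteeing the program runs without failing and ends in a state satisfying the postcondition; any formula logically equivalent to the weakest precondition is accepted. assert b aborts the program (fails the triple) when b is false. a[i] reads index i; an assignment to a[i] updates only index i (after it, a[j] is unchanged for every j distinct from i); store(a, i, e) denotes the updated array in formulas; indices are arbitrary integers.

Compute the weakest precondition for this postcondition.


Working backward. After the program, the postcondition (acc - 5 < d and 2*d + acc - 1 = -8) and 3*v - 6 = 2*a[d] + acc - 1 must hold; in canonical form it is acc < d + 5 and acc + 2*d = -7 and 3*v = 2*a[d] + acc + 5.
Before a[y] := acc: acc < d + 5 and acc + 2*d = -7 and 3*v = 2*store(a, y, acc)[d] + acc + 5
Before d := v: acc < v + 5 and acc + 2*v = -7 and 3*v = 2*store(a, y, acc)[v] + acc + 5
Before assert d + a[1] + 9 >= 3: a[1] + d >= -6 and acc < v + 5 and acc + 2*v = -7 and 3*v = 2*store(a, y, acc)[v] + acc + 5
Answer: WP = a[1] + d >= -6 and acc < v + 5 and acc + 2*v = -7 and 3*v = 2*store(a, y, acc)[v] + acc + 5


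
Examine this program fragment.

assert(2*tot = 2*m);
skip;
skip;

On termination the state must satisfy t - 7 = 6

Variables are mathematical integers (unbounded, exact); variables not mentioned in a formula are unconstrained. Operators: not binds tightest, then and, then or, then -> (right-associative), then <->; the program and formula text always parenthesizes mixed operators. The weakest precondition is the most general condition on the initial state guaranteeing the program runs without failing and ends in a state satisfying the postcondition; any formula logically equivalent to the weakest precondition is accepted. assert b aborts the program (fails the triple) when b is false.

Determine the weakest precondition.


Working backward. After the program, the postcondition t - 7 = 6 must hold; in canonical form it is t = 13.
Before skip: t = 13
Before skip: t = 13
Before assert 2*tot = 2*m: 2*tot = 2*m and t = 13
Answer: WP = 2*tot = 2*m and t = 13


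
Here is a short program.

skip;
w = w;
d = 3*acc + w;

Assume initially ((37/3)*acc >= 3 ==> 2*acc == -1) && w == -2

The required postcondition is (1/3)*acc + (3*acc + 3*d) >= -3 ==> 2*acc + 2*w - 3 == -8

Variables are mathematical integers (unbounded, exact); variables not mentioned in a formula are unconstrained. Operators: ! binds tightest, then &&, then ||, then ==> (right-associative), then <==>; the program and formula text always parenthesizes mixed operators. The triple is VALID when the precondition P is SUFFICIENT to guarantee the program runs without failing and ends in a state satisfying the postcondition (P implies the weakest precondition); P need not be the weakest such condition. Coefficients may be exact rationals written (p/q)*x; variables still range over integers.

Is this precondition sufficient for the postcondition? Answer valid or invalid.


Working backward. After the program, the postcondition (1/3)*acc + (3*acc + 3*d) >= -3 ==> 2*acc + 2*w - 3 == -8 must hold; in canonical form it is (10/3)*acc + 3*d >= -3 ==> 2*acc + 2*w == -5.
Before d := 3*acc + w: (37/3)*acc + 3*w >= -3 ==> 2*acc + 2*w == -5
Before w := w: (37/3)*acc + 3*w >= -3 ==> 2*acc + 2*w == -5
Before skip: (37/3)*acc + 3*w >= -3 ==> 2*acc + 2*w == -5
The weakest precondition is (37/3)*acc + 3*w >= -3 ==> 2*acc + 2*w == -5.
Check whether ((37/3)*acc >= 3 ==> 2*acc == -1) && w == -2 implies it.
Every state satisfying the precondition satisfies the weakest precondition: the implication holds.
Answer: valid


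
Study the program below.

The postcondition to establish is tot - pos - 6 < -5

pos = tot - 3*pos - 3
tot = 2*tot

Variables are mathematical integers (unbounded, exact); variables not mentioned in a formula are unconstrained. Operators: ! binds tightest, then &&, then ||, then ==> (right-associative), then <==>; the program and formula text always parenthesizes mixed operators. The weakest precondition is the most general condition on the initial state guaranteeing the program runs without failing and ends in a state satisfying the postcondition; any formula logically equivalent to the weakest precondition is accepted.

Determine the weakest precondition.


Working backward. After the program, the postcondition tot - pos - 6 < -5 must hold; in canonical form it is tot < pos + 1.
Before tot := 2*tot: 2*tot < pos + 1
Before pos := tot - 3*pos - 3: 3*pos + tot < -2
Answer: WP = 3*pos + tot < -2


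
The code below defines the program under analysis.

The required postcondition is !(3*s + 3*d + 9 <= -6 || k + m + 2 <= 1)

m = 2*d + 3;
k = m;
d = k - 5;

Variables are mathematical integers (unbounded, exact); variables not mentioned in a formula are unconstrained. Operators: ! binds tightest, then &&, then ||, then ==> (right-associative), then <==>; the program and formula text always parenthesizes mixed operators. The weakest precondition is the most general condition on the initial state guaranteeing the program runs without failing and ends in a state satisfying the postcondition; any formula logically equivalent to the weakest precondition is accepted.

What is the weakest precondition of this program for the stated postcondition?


Working backward. After the program, the postcondition !(3*s + 3*d + 9 <= -6 || k + m + 2 <= 1) must hold; in canonical form it is !(3*d + 3*s <= -15 || k + m <= -1).
Before d := k - 5: !(3*k + 3*s <= 0 || k + m <= -1)
Before k := m: !(3*m + 3*s <= 0 || 2*m <= -1)
Before m := 2*d + 3: !(6*d + 3*s <= -9 || 4*d <= -7)
Answer: WP = !(6*d + 3*s <= -9 || 4*d <= -7)


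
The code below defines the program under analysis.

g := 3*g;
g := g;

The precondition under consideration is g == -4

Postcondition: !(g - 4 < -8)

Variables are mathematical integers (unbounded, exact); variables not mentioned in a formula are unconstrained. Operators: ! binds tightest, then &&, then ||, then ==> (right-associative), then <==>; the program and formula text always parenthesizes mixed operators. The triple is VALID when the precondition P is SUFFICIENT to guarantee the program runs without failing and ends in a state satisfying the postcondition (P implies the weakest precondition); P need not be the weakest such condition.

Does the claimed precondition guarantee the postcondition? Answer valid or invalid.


Working backward. After the program, the postcondition !(g - 4 < -8) must hold; in canonical form it is !(g < -4).
Before g := g: !(g < -4)
Before g := 3*g: !(3*g < -4)
The weakest precondition is !(3*g < -4).
Check whether g == -4 implies it.
Countermodel: at the initial state g = -4, the precondition holds but the weakest precondition fails.
Answer: invalid


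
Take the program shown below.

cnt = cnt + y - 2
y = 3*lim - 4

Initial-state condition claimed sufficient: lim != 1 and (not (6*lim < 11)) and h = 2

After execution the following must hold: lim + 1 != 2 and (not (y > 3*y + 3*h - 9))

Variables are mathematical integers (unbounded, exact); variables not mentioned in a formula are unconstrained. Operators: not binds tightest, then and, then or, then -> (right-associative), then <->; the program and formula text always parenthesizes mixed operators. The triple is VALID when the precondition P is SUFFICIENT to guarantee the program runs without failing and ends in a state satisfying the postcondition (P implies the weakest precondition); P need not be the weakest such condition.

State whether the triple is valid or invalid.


Working backward. After the program, the postcondition lim + 1 != 2 and (not (y > 3*y + 3*h - 9)) must hold; in canonical form it is lim != 1 and (not (3*h + 2*y < 9)).
Before y := 3*lim - 4: lim != 1 and (not (3*h + 6*lim < 17))
Before cnt := cnt + y - 2: lim != 1 and (not (3*h + 6*lim < 17))
The weakest precondition is lim != 1 and (not (3*h + 6*lim < 17)).
Check whether lim != 1 and (not (6*lim < 11)) and h = 2 implies it.
Every state satisfying the precondition satisfies the weakest precondition: the implication holds.
Answer: valid


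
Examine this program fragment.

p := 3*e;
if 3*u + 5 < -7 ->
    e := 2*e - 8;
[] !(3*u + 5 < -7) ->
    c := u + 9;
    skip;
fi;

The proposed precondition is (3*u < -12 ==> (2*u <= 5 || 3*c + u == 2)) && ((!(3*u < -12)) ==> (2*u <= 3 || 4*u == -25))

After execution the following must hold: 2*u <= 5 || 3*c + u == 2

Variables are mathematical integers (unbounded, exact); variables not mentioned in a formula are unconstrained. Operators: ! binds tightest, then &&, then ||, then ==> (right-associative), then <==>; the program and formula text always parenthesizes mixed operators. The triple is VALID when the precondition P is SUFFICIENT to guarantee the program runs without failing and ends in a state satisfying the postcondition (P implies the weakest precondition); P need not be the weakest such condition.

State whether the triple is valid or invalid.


Working backward. After the program, 2*u <= 5 || 3*c + u == 2 must hold.
Then branch requires 2*u <= 5 || 3*c + u == 2; else branch requires 2*u <= 5 || 4*u == -25.
Before the if: (3*u < -12 ==> (2*u <= 5 || 3*c + u == 2)) && ((!(3*u < -12)) ==> (2*u <= 5 || 4*u == -25))
Before p := 3*e: (3*u < -12 ==> (2*u <= 5 || 3*c + u == 2)) && ((!(3*u < -12)) ==> (2*u <= 5 || 4*u == -25))
The weakest precondition is (3*u < -12 ==> (2*u <= 5 || 3*c + u == 2)) && ((!(3*u < -12)) ==> (2*u <= 5 || 4*u == -25)).
Check whether (3*u < -12 ==> (2*u <= 5 || 3*c + u == 2)) && ((!(3*u < -12)) ==> (2*u <= 3 || 4*u == -25)) implies it.
Every state satisfying the precondition satisfies the weakest precondition: the implication holds.
Answer: valid


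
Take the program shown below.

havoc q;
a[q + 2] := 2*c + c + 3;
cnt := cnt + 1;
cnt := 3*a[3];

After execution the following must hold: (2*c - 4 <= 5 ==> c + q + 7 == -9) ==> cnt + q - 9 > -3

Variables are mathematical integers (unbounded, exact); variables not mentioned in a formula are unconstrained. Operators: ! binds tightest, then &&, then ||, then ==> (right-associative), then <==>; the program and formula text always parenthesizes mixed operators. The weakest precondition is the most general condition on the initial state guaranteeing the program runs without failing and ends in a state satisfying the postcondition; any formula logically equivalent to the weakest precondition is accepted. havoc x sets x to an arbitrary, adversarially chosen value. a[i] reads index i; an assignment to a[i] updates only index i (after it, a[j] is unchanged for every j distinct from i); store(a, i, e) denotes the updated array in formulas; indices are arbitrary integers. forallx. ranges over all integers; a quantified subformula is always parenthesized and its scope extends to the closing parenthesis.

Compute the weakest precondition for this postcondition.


Working backward. After the program, the postcondition (2*c - 4 <= 5 ==> c + q + 7 == -9) ==> cnt + q - 9 > -3 must hold; in canonical form it is (2*c <= 9 ==> c + q == -16) ==> cnt + q > 6.
Before cnt := 3*a[3]: (2*c <= 9 ==> c + q == -16) ==> 3*a[3] + q > 6
Before cnt := cnt + 1: (2*c <= 9 ==> c + q == -16) ==> 3*a[3] + q > 6
Before a[q + 2] := 2*c + c + 3: (2*c <= 9 ==> c + q == -16) ==> 3*store(a, q + 2, 3*c + 3)[3] + q > 6
Before havoc q: forall q_1. ((2*c <= 9 ==> c + q_1 == -16) ==> 3*store(a, q_1 + 2, 3*c + 3)[3] + q_1 > 6)
Answer: WP = forall q_1. ((2*c <= 9 ==> c + q_1 == -16) ==> 3*store(a, q_1 + 2, 3*c + 3)[3] + q_1 > 6)


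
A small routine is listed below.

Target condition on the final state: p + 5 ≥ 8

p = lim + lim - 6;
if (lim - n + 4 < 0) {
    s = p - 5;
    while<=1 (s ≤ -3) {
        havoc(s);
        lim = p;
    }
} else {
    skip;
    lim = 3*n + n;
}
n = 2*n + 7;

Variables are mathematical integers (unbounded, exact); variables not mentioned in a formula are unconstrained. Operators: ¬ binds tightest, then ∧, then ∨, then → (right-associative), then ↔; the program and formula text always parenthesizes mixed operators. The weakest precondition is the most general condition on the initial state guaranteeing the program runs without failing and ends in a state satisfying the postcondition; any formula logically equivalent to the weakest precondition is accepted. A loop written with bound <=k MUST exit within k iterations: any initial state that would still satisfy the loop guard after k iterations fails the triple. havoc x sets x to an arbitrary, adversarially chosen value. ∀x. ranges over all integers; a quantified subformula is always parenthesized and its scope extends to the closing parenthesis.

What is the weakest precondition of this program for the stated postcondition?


Working backward. After the program, the postcondition p + 5 ≥ 8 must hold; in canonical form it is p ≥ 3.
Before n := 2*n + 7: p ≥ 3
Then branch requires (p ≤ 2 → (∀s_1. ((¬(s_1 ≤ -3)) ∧ p ≥ 3))) ∧ ((¬(p ≤ 2)) → p ≥ 3); else branch requires p ≥ 3.
Before the if: (lim < n - 4 → ((p ≤ 2 → (∀s_1. ((¬(s_1 ≤ -3)) ∧ p ≥ 3))) ∧ ((¬(p ≤ 2)) → p ≥ 3))) ∧ ((¬(lim < n - 4)) → p ≥ 3)
Before p := lim + lim - 6: (lim < n - 4 → ((2*lim ≤ 8 → (∀s_1. ((¬(s_1 ≤ -3)) ∧ 2*lim ≥ 9))) ∧ ((¬(2*lim ≤ 8)) → 2*lim ≥ 9))) ∧ ((¬(lim < n - 4)) → 2*lim ≥ 9)
Answer: WP = (lim < n - 4 → ((2*lim ≤ 8 → (∀s_1. ((¬(s_1 ≤ -3)) ∧ 2*lim ≥ 9))) ∧ ((¬(2*lim ≤ 8)) → 2*lim ≥ 9))) ∧ ((¬(lim < n - 4)) → 2*lim ≥ 9)


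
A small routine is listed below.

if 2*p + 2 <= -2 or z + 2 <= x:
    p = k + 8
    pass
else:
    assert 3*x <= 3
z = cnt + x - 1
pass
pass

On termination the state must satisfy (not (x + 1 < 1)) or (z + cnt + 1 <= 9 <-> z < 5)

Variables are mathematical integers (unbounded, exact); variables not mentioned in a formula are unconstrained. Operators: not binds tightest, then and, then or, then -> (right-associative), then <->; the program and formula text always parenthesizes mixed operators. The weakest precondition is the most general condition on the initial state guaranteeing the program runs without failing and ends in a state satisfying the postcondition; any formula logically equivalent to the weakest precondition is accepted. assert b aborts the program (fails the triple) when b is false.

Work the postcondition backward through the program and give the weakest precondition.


Working backward. After the program, the postcondition (not (x + 1 < 1)) or (z + cnt + 1 <= 9 <-> z < 5) must hold; in canonical form it is (not (x < 0)) or (cnt + z <= 8 <-> z < 5).
Before skip: (not (x < 0)) or (cnt + z <= 8 <-> z < 5)
Before skip: (not (x < 0)) or (cnt + z <= 8 <-> z < 5)
Before z := cnt + x - 1: (not (x < 0)) or (2*cnt + x <= 9 <-> cnt + x < 6)
Then branch requires (not (x < 0)) or (2*cnt + x <= 9 <-> cnt + x < 6); else branch requires 3*x <= 3 and ((not (x < 0)) or (2*cnt + x <= 9 <-> cnt + x < 6)).
Before the if: ((2*p <= -4 or z <= x - 2) -> ((not (x < 0)) or (2*cnt + x <= 9 <-> cnt + x < 6))) and ((not (2*p <= -4 or z <= x - 2)) -> (3*x <= 3 and ((not (x < 0)) or (2*cnt + x <= 9 <-> cnt + x < 6))))
Answer: WP = ((2*p <= -4 or z <= x - 2) -> ((not (x < 0)) or (2*cnt + x <= 9 <-> cnt + x < 6))) and ((not (2*p <= -4 or z <= x - 2)) -> (3*x <= 3 and ((not (x < 0)) or (2*cnt + x <= 9 <-> cnt + x < 6))))


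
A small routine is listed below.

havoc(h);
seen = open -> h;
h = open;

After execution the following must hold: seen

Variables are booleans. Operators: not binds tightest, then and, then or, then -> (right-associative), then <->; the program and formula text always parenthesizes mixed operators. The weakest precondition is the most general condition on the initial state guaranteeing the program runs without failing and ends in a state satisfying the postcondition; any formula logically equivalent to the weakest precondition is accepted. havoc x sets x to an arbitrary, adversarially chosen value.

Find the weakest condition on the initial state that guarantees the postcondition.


Working backward. After the program, seen must hold.
Before h := open: seen
Before seen := open -> h: open -> h
Before havoc h: not open
Answer: WP = not open


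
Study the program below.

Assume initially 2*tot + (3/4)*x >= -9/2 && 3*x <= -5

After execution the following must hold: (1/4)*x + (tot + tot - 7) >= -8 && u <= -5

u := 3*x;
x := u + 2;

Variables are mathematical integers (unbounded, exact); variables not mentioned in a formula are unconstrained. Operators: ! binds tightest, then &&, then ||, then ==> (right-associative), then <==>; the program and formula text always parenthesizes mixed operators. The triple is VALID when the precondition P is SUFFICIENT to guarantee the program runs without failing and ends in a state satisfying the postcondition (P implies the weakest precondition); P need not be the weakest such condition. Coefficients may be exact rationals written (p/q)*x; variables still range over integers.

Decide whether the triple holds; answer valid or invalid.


Working backward. After the program, the postcondition (1/4)*x + (tot + tot - 7) >= -8 && u <= -5 must hold; in canonical form it is 2*tot + (1/4)*x >= -1 && u <= -5.
Before x := u + 2: 2*tot + (1/4)*u >= -3/2 && u <= -5
Before u := 3*x: 2*tot + (3/4)*x >= -3/2 && 3*x <= -5
The weakest precondition is 2*tot + (3/4)*x >= -3/2 && 3*x <= -5.
Check whether 2*tot + (3/4)*x >= -9/2 && 3*x <= -5 implies it.
Countermodel: at the initial state tot = 1, x = -5, the precondition holds but the weakest precondition fails.
Answer: invalid


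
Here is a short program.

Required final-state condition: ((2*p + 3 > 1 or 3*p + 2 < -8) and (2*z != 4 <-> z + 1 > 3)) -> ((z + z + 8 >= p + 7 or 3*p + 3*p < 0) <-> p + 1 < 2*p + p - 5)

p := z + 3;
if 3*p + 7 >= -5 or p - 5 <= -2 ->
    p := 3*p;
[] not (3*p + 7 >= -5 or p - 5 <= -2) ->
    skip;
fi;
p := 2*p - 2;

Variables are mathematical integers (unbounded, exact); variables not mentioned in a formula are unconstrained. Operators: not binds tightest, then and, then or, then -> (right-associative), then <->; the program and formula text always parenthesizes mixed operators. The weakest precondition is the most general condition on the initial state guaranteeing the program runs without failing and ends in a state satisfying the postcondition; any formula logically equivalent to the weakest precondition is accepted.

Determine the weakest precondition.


Working backward. After the program, the postcondition ((2*p + 3 > 1 or 3*p + 2 < -8) and (2*z != 4 <-> z + 1 > 3)) -> ((z + z + 8 >= p + 7 or 3*p + 3*p < 0) <-> p + 1 < 2*p + p - 5) must hold; in canonical form it is ((2*p > -2 or 3*p < -10) and (2*z != 4 <-> z > 2)) -> ((2*z >= p - 1 or 6*p < 0) <-> 2*p > 6).
Before p := 2*p - 2: ((4*p > 2 or 6*p < -4) and (2*z != 4 <-> z > 2)) -> ((2*z >= 2*p - 3 or 12*p < 12) <-> 4*p > 10)
Then branch requires ((12*p > 2 or 18*p < -4) and (2*z != 4 <-> z > 2)) -> ((2*z >= 6*p - 3 or 36*p < 12) <-> 12*p > 10); else branch requires ((4*p > 2 or 6*p < -4) and (2*z != 4 <-> z > 2)) -> ((2*z >= 2*p - 3 or 12*p < 12) <-> 4*p > 10).
Before the if: ((3*p >= -12 or p <= 3) -> (((12*p > 2 or 18*p < -4) and (2*z != 4 <-> z > 2)) -> ((2*z >= 6*p - 3 or 36*p < 12) <-> 12*p > 10))) and ((not (3*p >= -12 or p <= 3)) -> (((4*p > 2 or 6*p < -4) and (2*z != 4 <-> z > 2)) -> ((2*z >= 2*p - 3 or 12*p < 12) <-> 4*p > 10)))
Before p := z + 3: ((3*z >= -21 or z <= 0) -> (((12*z > -34 or 18*z < -58) and (2*z != 4 <-> z > 2)) -> ((4*z <= -15 or 36*z < -96) <-> 12*z > -26))) and ((not (3*z >= -21 or z <= 0)) -> (((4*z > -10 or 6*z < -22) and (2*z != 4 <-> z > 2)) -> (12*z < -24 <-> 4*z > -2)))
Answer: WP = ((3*z >= -21 or z <= 0) -> (((12*z > -34 or 18*z < -58) and (2*z != 4 <-> z > 2)) -> ((4*z <= -15 or 36*z < -96) <-> 12*z > -26))) and ((not (3*z >= -21 or z <= 0)) -> (((4*z > -10 or 6*z < -22) and (2*z != 4 <-> z > 2)) -> (12*z < -24 <-> 4*z > -2)))


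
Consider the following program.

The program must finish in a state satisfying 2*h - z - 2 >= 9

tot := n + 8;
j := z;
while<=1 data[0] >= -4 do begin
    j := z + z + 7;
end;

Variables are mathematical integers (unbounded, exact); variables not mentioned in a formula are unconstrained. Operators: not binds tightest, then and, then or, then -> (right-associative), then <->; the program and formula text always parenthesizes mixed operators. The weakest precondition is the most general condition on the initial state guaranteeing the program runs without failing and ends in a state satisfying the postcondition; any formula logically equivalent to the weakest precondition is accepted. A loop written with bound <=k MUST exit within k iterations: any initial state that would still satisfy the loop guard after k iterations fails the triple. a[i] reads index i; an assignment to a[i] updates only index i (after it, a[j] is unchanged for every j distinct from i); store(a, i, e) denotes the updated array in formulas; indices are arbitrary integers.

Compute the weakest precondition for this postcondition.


Working backward. After the program, the postcondition 2*h - z - 2 >= 9 must hold; in canonical form it is 2*h >= z + 11.
Before the loop (bound <=1), unroll the exhaustion recursion (WP_0 = exit-now case; WP_j = one more guarded iteration, up to j = 1):
  WP_0: (not (data[0] >= -4)) and 2*h >= z + 11
  WP_1: (data[0] >= -4 -> ((not (data[0] >= -4)) and 2*h >= z + 11)) and ((not (data[0] >= -4)) -> 2*h >= z + 11)
So before the loop: (data[0] >= -4 -> ((not (data[0] >= -4)) and 2*h >= z + 11)) and ((not (data[0] >= -4)) -> 2*h >= z + 11)
Before j := z: (data[0] >= -4 -> ((not (data[0] >= -4)) and 2*h >= z + 11)) and ((not (data[0] >= -4)) -> 2*h >= z + 11)
Before tot := n + 8: (data[0] >= -4 -> ((not (data[0] >= -4)) and 2*h >= z + 11)) and ((not (data[0] >= -4)) -> 2*h >= z + 11)
Answer: WP = (data[0] >= -4 -> ((not (data[0] >= -4)) and 2*h >= z + 11)) and ((not (data[0] >= -4)) -> 2*h >= z + 11)


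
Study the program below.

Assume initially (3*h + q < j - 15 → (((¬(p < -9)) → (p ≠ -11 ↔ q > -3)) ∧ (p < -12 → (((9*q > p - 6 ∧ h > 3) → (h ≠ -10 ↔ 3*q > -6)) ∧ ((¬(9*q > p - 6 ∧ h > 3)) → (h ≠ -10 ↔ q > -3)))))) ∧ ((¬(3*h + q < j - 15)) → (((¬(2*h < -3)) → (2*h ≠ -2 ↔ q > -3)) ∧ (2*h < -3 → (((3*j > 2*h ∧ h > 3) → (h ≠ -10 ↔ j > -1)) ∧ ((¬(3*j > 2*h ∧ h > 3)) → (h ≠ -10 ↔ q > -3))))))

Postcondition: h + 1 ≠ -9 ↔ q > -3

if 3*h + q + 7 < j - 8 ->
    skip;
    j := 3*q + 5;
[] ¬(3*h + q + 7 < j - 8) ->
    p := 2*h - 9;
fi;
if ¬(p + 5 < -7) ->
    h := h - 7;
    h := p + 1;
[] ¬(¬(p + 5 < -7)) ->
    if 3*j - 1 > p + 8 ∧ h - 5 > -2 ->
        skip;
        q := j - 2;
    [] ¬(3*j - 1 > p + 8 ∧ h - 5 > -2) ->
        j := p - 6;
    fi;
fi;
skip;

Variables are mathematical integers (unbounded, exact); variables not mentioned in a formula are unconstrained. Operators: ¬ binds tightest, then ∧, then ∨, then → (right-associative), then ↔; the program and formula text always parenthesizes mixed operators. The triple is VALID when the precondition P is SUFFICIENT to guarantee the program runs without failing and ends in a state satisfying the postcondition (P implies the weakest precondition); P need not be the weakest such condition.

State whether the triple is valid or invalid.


Working backward. After the program, the postcondition h + 1 ≠ -9 ↔ q > -3 must hold; in canonical form it is h ≠ -10 ↔ q > -3.
Before skip: h ≠ -10 ↔ q > -3
Then branch requires p ≠ -11 ↔ q > -3; else branch requires ((3*j > p + 9 ∧ h > 3) → (h ≠ -10 ↔ j > -1)) ∧ ((¬(3*j > p + 9 ∧ h > 3)) → (h ≠ -10 ↔ q > -3)).
Before the if: ((¬(p < -12)) → (p ≠ -11 ↔ q > -3)) ∧ (p < -12 → (((3*j > p + 9 ∧ h > 3) → (h ≠ -10 ↔ j > -1)) ∧ ((¬(3*j > p + 9 ∧ h > 3)) → (h ≠ -10 ↔ q > -3))))
Then branch requires ((¬(p < -12)) → (p ≠ -11 ↔ q > -3)) ∧ (p < -12 → (((9*q > p - 6 ∧ h > 3) → (h ≠ -10 ↔ 3*q > -6)) ∧ ((¬(9*q > p - 6 ∧ h > 3)) → (h ≠ -10 ↔ q > -3)))); else branch requires ((¬(2*h < -3)) → (2*h ≠ -2 ↔ q > -3)) ∧ (2*h < -3 → (((3*j > 2*h ∧ h > 3) → (h ≠ -10 ↔ j > -1)) ∧ ((¬(3*j > 2*h ∧ h > 3)) → (h ≠ -10 ↔ q > -3)))).
Before the if: (3*h + q < j - 15 → (((¬(p < -12)) → (p ≠ -11 ↔ q > -3)) ∧ (p < -12 → (((9*q > p - 6 ∧ h > 3) → (h ≠ -10 ↔ 3*q > -6)) ∧ ((¬(9*q > p - 6 ∧ h > 3)) → (h ≠ -10 ↔ q > -3)))))) ∧ ((¬(3*h + q < j - 15)) → (((¬(2*h < -3)) → (2*h ≠ -2 ↔ q > -3)) ∧ (2*h < -3 → (((3*j > 2*h ∧ h > 3) → (h ≠ -10 ↔ j > -1)) ∧ ((¬(3*j > 2*h ∧ h > 3)) → (h ≠ -10 ↔ q > -3))))))
The weakest precondition is (3*h + q < j - 15 → (((¬(p < -12)) → (p ≠ -11 ↔ q > -3)) ∧ (p < -12 → (((9*q > p - 6 ∧ h > 3) → (h ≠ -10 ↔ 3*q > -6)) ∧ ((¬(9*q > p - 6 ∧ h > 3)) → (h ≠ -10 ↔ q > -3)))))) ∧ ((¬(3*h + q < j - 15)) → (((¬(2*h < -3)) → (2*h ≠ -2 ↔ q > -3)) ∧ (2*h < -3 → (((3*j > 2*h ∧ h > 3) → (h ≠ -10 ↔ j > -1)) ∧ ((¬(3*j > 2*h ∧ h > 3)) → (h ≠ -10 ↔ q > -3)))))).
Check whether (3*h + q < j - 15 → (((¬(p < -9)) → (p ≠ -11 ↔ q > -3)) ∧ (p < -12 → (((9*q > p - 6 ∧ h > 3) → (h ≠ -10 ↔ 3*q > -6)) ∧ ((¬(9*q > p - 6 ∧ h > 3)) → (h ≠ -10 ↔ q > -3)))))) ∧ ((¬(3*h + q < j - 15)) → (((¬(2*h < -3)) → (2*h ≠ -2 ↔ q > -3)) ∧ (2*h < -3 → (((3*j > 2*h ∧ h > 3) → (h ≠ -10 ↔ j > -1)) ∧ ((¬(3*j > 2*h ∧ h > 3)) → (h ≠ -10 ↔ q > -3)))))) implies it.
Countermodel: at the initial state h = 0, j = 13, p = -12, q = -3, the precondition holds but the weakest precondition fails.
Answer: invalid


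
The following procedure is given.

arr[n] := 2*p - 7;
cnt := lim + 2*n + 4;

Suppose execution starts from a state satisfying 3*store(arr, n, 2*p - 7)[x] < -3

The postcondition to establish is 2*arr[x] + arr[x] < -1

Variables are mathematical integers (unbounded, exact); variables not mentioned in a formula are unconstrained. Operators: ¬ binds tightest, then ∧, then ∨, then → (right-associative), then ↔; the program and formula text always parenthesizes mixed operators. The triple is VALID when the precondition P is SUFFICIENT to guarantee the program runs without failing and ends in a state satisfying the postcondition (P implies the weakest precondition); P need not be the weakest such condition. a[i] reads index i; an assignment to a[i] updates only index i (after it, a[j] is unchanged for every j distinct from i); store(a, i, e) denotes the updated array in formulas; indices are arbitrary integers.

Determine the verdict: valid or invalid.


Working backward. After the program, the postcondition 2*arr[x] + arr[x] < -1 must hold; in canonical form it is 3*arr[x] < -1.
Before cnt := lim + 2*n + 4: 3*arr[x] < -1
Before arr[n] := 2*p - 7: 3*store(arr, n, 2*p - 7)[x] < -1
The weakest precondition is 3*store(arr, n, 2*p - 7)[x] < -1.
Check whether 3*store(arr, n, 2*p - 7)[x] < -3 implies it.
Every state satisfying the precondition satisfies the weakest precondition: the implication holds.
Answer: valid


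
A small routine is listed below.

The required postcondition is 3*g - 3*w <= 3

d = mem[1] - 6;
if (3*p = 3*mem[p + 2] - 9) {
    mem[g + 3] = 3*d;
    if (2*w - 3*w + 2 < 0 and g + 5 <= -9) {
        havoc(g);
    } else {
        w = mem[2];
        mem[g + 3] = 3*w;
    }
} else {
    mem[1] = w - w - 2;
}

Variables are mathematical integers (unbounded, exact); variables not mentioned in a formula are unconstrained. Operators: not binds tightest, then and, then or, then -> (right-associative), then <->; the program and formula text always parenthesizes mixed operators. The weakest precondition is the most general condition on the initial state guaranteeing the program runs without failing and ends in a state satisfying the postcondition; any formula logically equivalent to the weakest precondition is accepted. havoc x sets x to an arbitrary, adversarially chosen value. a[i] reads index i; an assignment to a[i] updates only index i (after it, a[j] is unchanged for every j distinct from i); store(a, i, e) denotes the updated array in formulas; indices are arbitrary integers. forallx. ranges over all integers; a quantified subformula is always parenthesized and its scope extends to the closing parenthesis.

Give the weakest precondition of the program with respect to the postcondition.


Working backward. After the program, the postcondition 3*g - 3*w <= 3 must hold; in canonical form it is 3*g <= 3*w + 3.
Then branch requires ((w > 2 and g <= -14) -> (forall g_1. 3*g_1 <= 3*w + 3)) and ((not (w > 2 and g <= -14)) -> 3*g <= 3*store(mem, g + 3, 3*d)[2] + 3); else branch requires 3*g <= 3*w + 3.
Before the if: (3*p = 3*mem[p + 2] - 9 -> (((w > 2 and g <= -14) -> (forall g_1. 3*g_1 <= 3*w + 3)) and ((not (w > 2 and g <= -14)) -> 3*g <= 3*store(mem, g + 3, 3*d)[2] + 3))) and ((not (3*p = 3*mem[p + 2] - 9)) -> 3*g <= 3*w + 3)
Before d := mem[1] - 6: (3*p = 3*mem[p + 2] - 9 -> (((w > 2 and g <= -14) -> (forall g_1. 3*g_1 <= 3*w + 3)) and ((not (w > 2 and g <= -14)) -> 3*g <= 3*store(mem, g + 3, 3*mem[1] - 18)[2] + 3))) and ((not (3*p = 3*mem[p + 2] - 9)) -> 3*g <= 3*w + 3)
Answer: WP = (3*p = 3*mem[p + 2] - 9 -> (((w > 2 and g <= -14) -> (forall g_1. 3*g_1 <= 3*w + 3)) and ((not (w > 2 and g <= -14)) -> 3*g <= 3*store(mem, g + 3, 3*mem[1] - 18)[2] + 3))) and ((not (3*p = 3*mem[p + 2] - 9)) -> 3*g <= 3*w + 3)


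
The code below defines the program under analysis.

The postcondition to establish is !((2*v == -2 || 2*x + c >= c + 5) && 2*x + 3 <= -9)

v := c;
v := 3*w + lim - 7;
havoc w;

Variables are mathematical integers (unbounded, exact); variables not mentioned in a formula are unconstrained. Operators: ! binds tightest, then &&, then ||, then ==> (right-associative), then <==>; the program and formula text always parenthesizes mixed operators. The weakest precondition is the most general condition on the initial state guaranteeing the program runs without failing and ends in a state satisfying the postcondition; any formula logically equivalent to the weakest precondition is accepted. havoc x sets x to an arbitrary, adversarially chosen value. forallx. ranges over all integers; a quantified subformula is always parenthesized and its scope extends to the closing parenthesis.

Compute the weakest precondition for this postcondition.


Working backward. After the program, the postcondition !((2*v == -2 || 2*x + c >= c + 5) && 2*x + 3 <= -9) must hold; in canonical form it is !((2*v == -2 || 2*x >= 5) && 2*x <= -12).
Before havoc w: !((2*v == -2 || 2*x >= 5) && 2*x <= -12)
Before v := 3*w + lim - 7: !((2*lim + 6*w == 12 || 2*x >= 5) && 2*x <= -12)
Before v := c: !((2*lim + 6*w == 12 || 2*x >= 5) && 2*x <= -12)
Answer: WP = !((2*lim + 6*w == 12 || 2*x >= 5) && 2*x <= -12)


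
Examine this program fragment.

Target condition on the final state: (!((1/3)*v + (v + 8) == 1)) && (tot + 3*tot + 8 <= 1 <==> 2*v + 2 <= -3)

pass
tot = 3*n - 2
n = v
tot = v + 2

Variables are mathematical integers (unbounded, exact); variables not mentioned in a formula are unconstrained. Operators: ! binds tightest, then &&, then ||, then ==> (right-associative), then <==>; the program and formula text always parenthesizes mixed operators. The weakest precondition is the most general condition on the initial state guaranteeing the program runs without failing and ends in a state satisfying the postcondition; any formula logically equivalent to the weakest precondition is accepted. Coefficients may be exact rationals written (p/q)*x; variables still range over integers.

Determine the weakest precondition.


Working backward. After the program, the postcondition (!((1/3)*v + (v + 8) == 1)) && (tot + 3*tot + 8 <= 1 <==> 2*v + 2 <= -3) must hold; in canonical form it is (!((4/3)*v == -7)) && (4*tot <= -7 <==> 2*v <= -5).
Before tot := v + 2: (!((4/3)*v == -7)) && (4*v <= -15 <==> 2*v <= -5)
Before n := v: (!((4/3)*v == -7)) && (4*v <= -15 <==> 2*v <= -5)
Before tot := 3*n - 2: (!((4/3)*v == -7)) && (4*v <= -15 <==> 2*v <= -5)
Before skip: (!((4/3)*v == -7)) && (4*v <= -15 <==> 2*v <= -5)
Answer: WP = (!((4/3)*v == -7)) && (4*v <= -15 <==> 2*v <= -5)


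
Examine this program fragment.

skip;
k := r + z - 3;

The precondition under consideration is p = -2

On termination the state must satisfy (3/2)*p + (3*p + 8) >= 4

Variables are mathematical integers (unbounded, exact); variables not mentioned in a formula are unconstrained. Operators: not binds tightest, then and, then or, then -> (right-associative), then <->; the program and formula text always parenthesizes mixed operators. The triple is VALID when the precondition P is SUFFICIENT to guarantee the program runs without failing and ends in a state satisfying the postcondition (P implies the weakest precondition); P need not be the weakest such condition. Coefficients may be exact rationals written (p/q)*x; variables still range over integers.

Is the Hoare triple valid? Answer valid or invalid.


Working backward. After the program, the postcondition (3/2)*p + (3*p + 8) >= 4 must hold; in canonical form it is (9/2)*p >= -4.
Before k := r + z - 3: (9/2)*p >= -4
Before skip: (9/2)*p >= -4
The weakest precondition is (9/2)*p >= -4.
Check whether p = -2 implies it.
Countermodel: at the initial state p = -2, the precondition holds but the weakest precondition fails.
Answer: invalid


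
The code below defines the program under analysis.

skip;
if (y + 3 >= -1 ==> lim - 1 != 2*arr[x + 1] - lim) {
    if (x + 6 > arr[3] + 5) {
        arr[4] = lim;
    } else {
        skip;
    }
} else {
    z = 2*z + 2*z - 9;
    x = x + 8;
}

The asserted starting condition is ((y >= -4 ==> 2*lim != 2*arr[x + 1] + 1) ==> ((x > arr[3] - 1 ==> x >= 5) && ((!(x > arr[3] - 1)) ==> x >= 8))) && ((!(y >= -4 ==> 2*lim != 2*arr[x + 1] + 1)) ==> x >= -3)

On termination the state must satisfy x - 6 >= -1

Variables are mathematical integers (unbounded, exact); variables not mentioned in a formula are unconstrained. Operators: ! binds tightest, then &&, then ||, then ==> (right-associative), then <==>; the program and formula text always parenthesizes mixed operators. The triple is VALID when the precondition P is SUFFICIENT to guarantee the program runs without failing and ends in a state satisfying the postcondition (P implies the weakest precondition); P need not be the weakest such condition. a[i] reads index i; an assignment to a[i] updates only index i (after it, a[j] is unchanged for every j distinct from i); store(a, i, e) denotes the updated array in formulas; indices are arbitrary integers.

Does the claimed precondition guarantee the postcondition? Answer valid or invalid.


Working backward. After the program, the postcondition x - 6 >= -1 must hold; in canonical form it is x >= 5.
Then branch requires (x > arr[3] - 1 ==> x >= 5) && ((!(x > arr[3] - 1)) ==> x >= 5); else branch requires x >= -3.
Before the if: ((y >= -4 ==> 2*lim != 2*arr[x + 1] + 1) ==> ((x > arr[3] - 1 ==> x >= 5) && ((!(x > arr[3] - 1)) ==> x >= 5))) && ((!(y >= -4 ==> 2*lim != 2*arr[x + 1] + 1)) ==> x >= -3)
Before skip: ((y >= -4 ==> 2*lim != 2*arr[x + 1] + 1) ==> ((x > arr[3] - 1 ==> x >= 5) && ((!(x > arr[3] - 1)) ==> x >= 5))) && ((!(y >= -4 ==> 2*lim != 2*arr[x + 1] + 1)) ==> x >= -3)
The weakest precondition is ((y >= -4 ==> 2*lim != 2*arr[x + 1] + 1) ==> ((x > arr[3] - 1 ==> x >= 5) && ((!(x > arr[3] - 1)) ==> x >= 5))) && ((!(y >= -4 ==> 2*lim != 2*arr[x + 1] + 1)) ==> x >= -3).
Check whether ((y >= -4 ==> 2*lim != 2*arr[x + 1] + 1) ==> ((x > arr[3] - 1 ==> x >= 5) && ((!(x > arr[3] - 1)) ==> x >= 8))) && ((!(y >= -4 ==> 2*lim != 2*arr[x + 1] + 1)) ==> x >= -3) implies it.
Every state satisfying the precondition satisfies the weakest precondition: the implication holds.
Answer: valid
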